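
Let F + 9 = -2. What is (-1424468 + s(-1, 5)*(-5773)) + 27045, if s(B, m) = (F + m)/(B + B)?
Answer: -1414742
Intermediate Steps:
F = -11 (F = -9 - 2 = -11)
s(B, m) = (-11 + m)/(2*B) (s(B, m) = (-11 + m)/(B + B) = (-11 + m)/((2*B)) = (-11 + m)*(1/(2*B)) = (-11 + m)/(2*B))
(-1424468 + s(-1, 5)*(-5773)) + 27045 = (-1424468 + ((1/2)*(-11 + 5)/(-1))*(-5773)) + 27045 = (-1424468 + ((1/2)*(-1)*(-6))*(-5773)) + 27045 = (-1424468 + 3*(-5773)) + 27045 = (-1424468 - 17319) + 27045 = -1441787 + 27045 = -1414742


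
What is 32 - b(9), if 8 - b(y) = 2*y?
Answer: 42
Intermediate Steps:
b(y) = 8 - 2*y
32 - b(9) = 32 - (8 - 2*9) = 32 - (8 - 18) = 32 - 1*(-10) = 32 + 10 = 42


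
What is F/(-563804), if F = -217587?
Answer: 217587/563804 ≈ 0.38593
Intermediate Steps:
F/(-563804) = -217587/(-563804) = -217587*(-1/563804) = 217587/563804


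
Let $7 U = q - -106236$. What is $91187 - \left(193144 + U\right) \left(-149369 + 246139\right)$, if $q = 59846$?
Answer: $-20986418713$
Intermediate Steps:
$U = 23726$ ($U = \frac{59846 - -106236}{7} = \frac{59846 + 106236}{7} = \frac{1}{7} \cdot 166082 = 23726$)
$91187 - \left(193144 + U\right) \left(-149369 + 246139\right) = 91187 - \left(193144 + 23726\right) \left(-149369 + 246139\right) = 91187 - 216870 \cdot 96770 = 91187 - 20986509900 = -20986418713$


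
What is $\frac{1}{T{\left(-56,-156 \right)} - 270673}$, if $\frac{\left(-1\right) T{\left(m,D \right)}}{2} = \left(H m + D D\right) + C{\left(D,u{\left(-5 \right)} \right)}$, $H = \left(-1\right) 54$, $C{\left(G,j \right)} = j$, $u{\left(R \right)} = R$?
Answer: $- \frac{1}{325383} \approx -3.0733 \cdot 10^{-6}$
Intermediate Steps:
$H = -54$
$T{\left(m,D \right)} = 10 - 2 D^{2} + 108 m$ ($T{\left(m,D \right)} = - 2 \left(\left(- 54 m + D D\right) - 5\right) = - 2 \left(\left(- 54 m + D^{2}\right) - 5\right) = - 2 \left(\left(D^{2} - 54 m\right) - 5\right) = - 2 \left(-5 + D^{2} - 54 m\right) = 10 - 2 D^{2} + 108 m$)
$\frac{1}{T{\left(-56,-156 \right)} - 270673} = \frac{1}{\left(10 - 2 \left(-156\right)^{2} + 108 \left(-56\right)\right) - 270673} = \frac{1}{\left(10 - 48672 - 6048\right) - 270673} = \frac{1}{-54710 - 270673} = \frac{1}{-325383} = - \frac{1}{325383}$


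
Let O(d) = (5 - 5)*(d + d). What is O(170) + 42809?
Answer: 42809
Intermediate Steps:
O(d) = 0 (O(d) = 0*(2*d) = 0)
O(170) + 42809 = 0 + 42809 = 42809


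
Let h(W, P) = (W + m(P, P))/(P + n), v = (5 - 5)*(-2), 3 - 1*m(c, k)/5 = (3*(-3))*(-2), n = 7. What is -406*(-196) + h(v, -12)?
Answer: 79591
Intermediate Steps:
m(c, k) = -75 (m(c, k) = 15 - 5*3*(-3)*(-2) = 15 - (-45)*(-2) = 15 - 5*18 = 15 - 90 = -75)
v = 0 (v = 0*(-2) = 0)
h(W, P) = (-75 + W)/(7 + P) (h(W, P) = (W - 75)/(P + 7) = (-75 + W)/(7 + P))
-406*(-196) + h(v, -12) = -406*(-196) + (-75 + 0)/(7 - 12) = 79576 - 75/(-5) = 79576 - ⅕*(-75) = 79576 + 15 = 79591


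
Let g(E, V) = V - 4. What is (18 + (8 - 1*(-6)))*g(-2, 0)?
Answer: -128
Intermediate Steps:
g(E, V) = -4 + V
(18 + (8 - 1*(-6)))*g(-2, 0) = (18 + (8 - 1*(-6)))*(-4 + 0) = (18 + (8 + 6))*(-4) = (18 + 14)*(-4) = 32*(-4) = -128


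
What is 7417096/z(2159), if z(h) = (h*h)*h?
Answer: 7417096/10063705679 ≈ 0.00073701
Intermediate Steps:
z(h) = h³ (z(h) = h²*h = h³)
7417096/z(2159) = 7417096/(2159³) = 7417096/10063705679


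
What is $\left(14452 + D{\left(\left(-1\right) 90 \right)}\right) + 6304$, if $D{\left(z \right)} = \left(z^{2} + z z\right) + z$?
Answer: $36866$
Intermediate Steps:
$D{\left(z \right)} = z + 2 z^{2}$ ($D{\left(z \right)} = \left(z^{2} + z^{2}\right) + z = 2 z^{2} + z = z + 2 z^{2}$)
$\left(14452 + D{\left(\left(-1\right) 90 \right)}\right) + 6304 = \left(14452 + \left(-1\right) 90 \left(1 + 2 \left(\left(-1\right) 90\right)\right)\right) + 6304 = \left(14452 - 90 \left(1 + 2 \left(-90\right)\right)\right) + 6304 = \left(14452 - 90 \left(1 - 180\right)\right) + 6304 = \left(14452 - -16110\right) + 6304 = \left(14452 + 16110\right) + 6304 = 30562 + 6304 = 36866$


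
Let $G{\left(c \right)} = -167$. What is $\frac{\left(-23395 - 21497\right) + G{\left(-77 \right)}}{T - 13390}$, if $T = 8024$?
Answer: $\frac{45059}{5366} \approx 8.3971$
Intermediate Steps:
$\frac{\left(-23395 - 21497\right) + G{\left(-77 \right)}}{T - 13390} = \frac{\left(-23395 - 21497\right) - 167}{8024 - 13390} = \frac{\left(-23395 - 21497\right) - 167}{-5366} = \left(-44892 - 167\right) \left(- \frac{1}{5366}\right) = \left(-45059\right) \left(- \frac{1}{5366}\right) = \frac{45059}{5366}$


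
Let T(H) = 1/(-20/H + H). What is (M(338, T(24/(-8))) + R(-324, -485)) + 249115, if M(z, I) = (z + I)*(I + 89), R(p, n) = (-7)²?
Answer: 33802866/121 ≈ 2.7936e+5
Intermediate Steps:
T(H) = 1/(H - 20/H)
R(p, n) = 49
M(z, I) = (89 + I)*(I + z) (M(z, I) = (I + z)*(89 + I) = (89 + I)*(I + z))
(M(338, T(24/(-8))) + R(-324, -485)) + 249115 = ((((24/(-8))/(-20 + (24/(-8))²))² + 89*((24/(-8))/(-20 + (24/(-8))²)) + 89*338 + ((24/(-8))/(-20 + (24/(-8))²))*338) + 49) + 249115 = ((((24*(-⅛))/(-20 + (24*(-⅛))²))² + 89*((24*(-⅛))/(-20 + (24*(-⅛))²)) + 30082 + ((24*(-⅛))/(-20 + (24*(-⅛))²))*338) + 49) + 249115 = (((-3/(-20 + (-3)²))² + 89*(-3/(-20 + (-3)²)) + 30082 - 3/(-20 + (-3)²)*338) + 49) + 249115 = (((-3/(-20 + 9))² + 89*(-3/(-20 + 9)) + 30082 - 3/(-20 + 9)*338) + 49) + 249115 = (((-3/(-11))² + 89*(-3/(-11)) + 30082 - 3/(-11)*338) + 49) + 249115 = (((-3*(-1/11))² + 89*(-3*(-1/11)) + 30082 - 3*(-1/11)*338) + 49) + 249115 = (((3/11)² + 89*(3/11) + 30082 + (3/11)*338) + 49) + 249115 = ((9/121 + 267/11 + 30082 + 1014/11) + 49) + 249115 = (3654022/121 + 49) + 249115 = 3659951/121 + 249115 = 33802866/121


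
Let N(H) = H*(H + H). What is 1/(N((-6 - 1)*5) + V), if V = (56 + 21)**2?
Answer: 1/8379 ≈ 0.00011935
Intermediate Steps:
N(H) = 2*H**2 (N(H) = H*(2*H) = 2*H**2)
V = 5929 (V = 77**2 = 5929)
1/(N((-6 - 1)*5) + V) = 1/(2*((-6 - 1)*5)**2 + 5929) = 1/(2*(-7*5)**2 + 5929) = 1/(2*(-35)**2 + 5929) = 1/(2*1225 + 5929) = 1/(2450 + 5929) = 1/8379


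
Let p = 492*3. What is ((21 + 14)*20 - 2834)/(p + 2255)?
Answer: -2134/3731 ≈ -0.57196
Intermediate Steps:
p = 1476
((21 + 14)*20 - 2834)/(p + 2255) = ((21 + 14)*20 - 2834)/(1476 + 2255) = (35*20 - 2834)/3731 = (700 - 2834)*(1/3731) = -2134*1/3731 = -2134/3731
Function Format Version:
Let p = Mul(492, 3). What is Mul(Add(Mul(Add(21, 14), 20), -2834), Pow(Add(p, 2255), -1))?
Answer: Rational(-2134, 3731) ≈ -0.57196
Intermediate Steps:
p = 1476
Mul(Add(Mul(Add(21, 14), 20), -2834), Pow(Add(p, 2255), -1)) = Mul(Add(Mul(Add(21, 14), 20), -2834), Pow(Add(1476, 2255), -1)) = Mul(Add(Mul(35, 20), -2834), Pow(3731, -1)) = Mul(Add(700, -2834), Rational(1, 3731)) = Mul(-2134, Rational(1, 3731)) = Rational(-2134, 3731)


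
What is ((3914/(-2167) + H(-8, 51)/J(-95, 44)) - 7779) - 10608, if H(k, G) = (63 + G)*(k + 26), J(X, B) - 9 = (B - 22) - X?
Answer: -278692763/15169 ≈ -18373.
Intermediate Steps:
J(X, B) = -13 + B - X (J(X, B) = 9 + ((B - 22) - X) = 9 + ((-22 + B) - X) = 9 + (-22 + B - X) = -13 + B - X)
H(k, G) = (26 + k)*(63 + G) (H(k, G) = (63 + G)*(26 + k) = (26 + k)*(63 + G))
((3914/(-2167) + H(-8, 51)/J(-95, 44)) - 7779) - 10608 = ((3914/(-2167) + (1638 + 26*51 + 63*(-8) + 51*(-8))/(-13 + 44 - 1*(-95))) - 7779) - 10608 = ((3914*(-1/2167) + (1638 + 1326 - 504 - 408)/(-13 + 44 + 95)) - 7779) - 10608 = ((-3914/2167 + 2052/126) - 7779) - 10608 = ((-3914/2167 + 2052*(1/126)) - 7779) - 10608 = ((-3914/2167 + 114/7) - 7779) - 10608 = (219640/15169 - 7779) - 10608 = -117780011/15169 - 10608 = -278692763/15169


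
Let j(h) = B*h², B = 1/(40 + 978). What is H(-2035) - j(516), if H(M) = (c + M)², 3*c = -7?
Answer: 19013282744/4581 ≈ 4.1505e+6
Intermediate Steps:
B = 1/1018 ≈ 0.00098232
c = -7/3 (c = (⅓)*(-7) = -7/3 ≈ -2.3333)
j(h) = h²/1018
H(M) = (-7/3 + M)²
H(-2035) - j(516) = (-7 + 3*(-2035))²/9 - 516²/1018 = (-7 - 6105)²/9 - 266256/1018 = (⅑)*(-6112)² - 1*133128/509 = (⅑)*37356544 - 133128/509 = 37356544/9 - 133128/509 = 19013282744/4581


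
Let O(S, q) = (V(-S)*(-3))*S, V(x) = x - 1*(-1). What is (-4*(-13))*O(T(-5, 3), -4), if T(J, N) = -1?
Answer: 312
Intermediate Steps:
V(x) = 1 + x (V(x) = x + 1 = 1 + x)
O(S, q) = S*(-3 + 3*S) (O(S, q) = ((1 - S)*(-3))*S = (-3 + 3*S)*S = S*(-3 + 3*S))
(-4*(-13))*O(T(-5, 3), -4) = (-4*(-13))*(3*(-1)*(-1 - 1)) = 52*(3*(-1)*(-2)) = 52*6 = 312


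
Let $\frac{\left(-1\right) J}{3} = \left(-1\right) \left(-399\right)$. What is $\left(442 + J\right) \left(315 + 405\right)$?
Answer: $-543600$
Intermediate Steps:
$J = -1197$ ($J = - 3 \left(\left(-1\right) \left(-399\right)\right) = \left(-3\right) 399 = -1197$)
$\left(442 + J\right) \left(315 + 405\right) = \left(442 - 1197\right) \left(315 + 405\right) = \left(-755\right) 720 = -543600$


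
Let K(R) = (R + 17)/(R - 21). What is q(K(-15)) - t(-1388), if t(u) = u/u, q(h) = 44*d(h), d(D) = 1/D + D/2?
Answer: -7148/9 ≈ -794.22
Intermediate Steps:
K(R) = (17 + R)/(-21 + R)
d(D) = 1/D + D/2 (d(D) = 1/D + D*(½) = 1/D + D/2)
q(h) = 22*h + 44/h (q(h) = 44*(1/h + h/2) = 22*h + 44/h)
t(u) = 1
q(K(-15)) - t(-1388) = (22*((17 - 15)/(-21 - 15)) + 44/(((17 - 15)/(-21 - 15)))) - 1*1 = (22*(2/(-36)) + 44/((2/(-36)))) - 1 = (22*(-1/36*2) + 44/((-1/36*2))) - 1 = (22*(-1/18) + 44/(-1/18)) - 1 = (-11/9 + 44*(-18)) - 1 = (-11/9 - 792) - 1 = -7139/9 - 1 = -7148/9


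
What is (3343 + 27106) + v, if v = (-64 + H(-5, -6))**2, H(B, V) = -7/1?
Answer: 35490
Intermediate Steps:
H(B, V) = -7 (H(B, V) = -7*1 = -7)
v = 5041 (v = (-64 - 7)**2 = (-71)**2 = 5041)
(3343 + 27106) + v = (3343 + 27106) + 5041 = 30449 + 5041 = 35490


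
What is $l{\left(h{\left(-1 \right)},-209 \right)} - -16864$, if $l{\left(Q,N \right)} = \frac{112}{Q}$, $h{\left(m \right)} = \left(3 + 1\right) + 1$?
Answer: $\frac{84432}{5} \approx 16886.0$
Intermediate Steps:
$h{\left(m \right)} = 5$ ($h{\left(m \right)} = 4 + 1 = 5$)
$l{\left(h{\left(-1 \right)},-209 \right)} - -16864 = \frac{112}{5} - -16864 = 112 \cdot \frac{1}{5} + 16864 = \frac{112}{5} + 16864 = \frac{84432}{5}$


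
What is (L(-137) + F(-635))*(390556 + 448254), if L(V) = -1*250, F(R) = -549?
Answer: -670209190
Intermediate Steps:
L(V) = -250
(L(-137) + F(-635))*(390556 + 448254) = (-250 - 549)*(390556 + 448254) = -799*838810 = -670209190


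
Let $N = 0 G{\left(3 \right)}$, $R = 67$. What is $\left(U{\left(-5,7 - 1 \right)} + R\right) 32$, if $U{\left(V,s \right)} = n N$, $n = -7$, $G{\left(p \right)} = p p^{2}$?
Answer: $2144$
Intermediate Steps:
$G{\left(p \right)} = p^{3}$
$N = 0$ ($N = 0 \cdot 3^{3} = 0 \cdot 27 = 0$)
$U{\left(V,s \right)} = 0$ ($U{\left(V,s \right)} = \left(-7\right) 0 = 0$)
$\left(U{\left(-5,7 - 1 \right)} + R\right) 32 = \left(0 + 67\right) 32 = 67 \cdot 32 = 2144$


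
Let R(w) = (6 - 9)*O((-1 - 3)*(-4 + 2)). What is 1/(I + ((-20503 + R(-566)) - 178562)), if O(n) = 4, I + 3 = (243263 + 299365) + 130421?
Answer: 1/473969 ≈ 2.1098e-6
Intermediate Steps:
I = 673046 (I = -3 + ((243263 + 299365) + 130421) = -3 + (542628 + 130421) = -3 + 673049 = 673046)
R(w) = -12 (R(w) = (6 - 9)*4 = -3*4 = -12)
1/(I + ((-20503 + R(-566)) - 178562)) = 1/(673046 + ((-20503 - 12) - 178562)) = 1/(673046 + (-20515 - 178562)) = 1/(673046 - 199077) = 1/473969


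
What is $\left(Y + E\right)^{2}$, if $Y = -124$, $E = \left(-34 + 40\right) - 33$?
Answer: $22801$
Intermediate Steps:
$E = -27$ ($E = 6 - 33 = -27$)
$\left(Y + E\right)^{2} = \left(-124 - 27\right)^{2} = \left(-151\right)^{2} = 22801$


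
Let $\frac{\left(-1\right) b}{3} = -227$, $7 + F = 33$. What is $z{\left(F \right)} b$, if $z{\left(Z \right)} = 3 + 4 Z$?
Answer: $72867$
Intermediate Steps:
$F = 26$ ($F = -7 + 33 = 26$)
$b = 681$ ($b = \left(-3\right) \left(-227\right) = 681$)
$z{\left(F \right)} b = \left(3 + 4 \cdot 26\right) 681 = \left(3 + 104\right) 681 = 107 \cdot 681 = 72867$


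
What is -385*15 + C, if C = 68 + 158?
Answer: -5549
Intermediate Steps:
C = 226
-385*15 + C = -385*15 + 226 = -5775 + 226 = -5549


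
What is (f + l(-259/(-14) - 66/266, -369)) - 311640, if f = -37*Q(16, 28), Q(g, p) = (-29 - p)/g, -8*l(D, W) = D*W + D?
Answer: -661102783/2128 ≈ -3.1067e+5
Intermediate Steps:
l(D, W) = -D/8 - D*W/8 (l(D, W) = -(D*W + D)/8 = -(D + D*W)/8 = -D/8 - D*W/8)
Q(g, p) = (-29 - p)/g
f = 2109/16 (f = -37*(-29 - 1*28)/16 = -37*(-29 - 28)/16 = -37*(-57)/16 = -37*(-57/16) = 2109/16 ≈ 131.81)
(f + l(-259/(-14) - 66/266, -369)) - 311640 = (2109/16 - (-259/(-14) - 66/266)*(1 - 369)/8) - 311640 = (2109/16 - ⅛*(-259*(-1/14) - 66*1/266)*(-368)) - 311640 = (2109/16 - ⅛*(37/2 - 33/133)*(-368)) - 311640 = (2109/16 - ⅛*4855/266*(-368)) - 311640 = (2109/16 + 111665/133) - 311640 = 2067137/2128 - 311640 = -661102783/2128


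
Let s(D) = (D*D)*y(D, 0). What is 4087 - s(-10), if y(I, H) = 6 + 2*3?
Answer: 2887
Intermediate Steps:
y(I, H) = 12 (y(I, H) = 6 + 6 = 12)
s(D) = 12*D**2 (s(D) = (D*D)*12 = D**2*12 = 12*D**2)
4087 - s(-10) = 4087 - 12*(-10)**2 = 4087 - 12*100 = 4087 - 1*1200 = 4087 - 1200 = 2887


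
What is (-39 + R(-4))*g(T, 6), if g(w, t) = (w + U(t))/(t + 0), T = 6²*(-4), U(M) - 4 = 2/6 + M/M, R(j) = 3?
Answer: 832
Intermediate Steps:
U(M) = 16/3 (U(M) = 4 + (2/6 + M/M) = 4 + (2*(⅙) + 1) = 4 + (⅓ + 1) = 4 + 4/3 = 16/3)
T = -144 (T = 36*(-4) = -144)
g(w, t) = (16/3 + w)/t (g(w, t) = (w + 16/3)/(t + 0) = (16/3 + w)/t)
(-39 + R(-4))*g(T, 6) = (-39 + 3)*((16/3 - 144)/6) = -6*(-416)/3 = -36*(-208/9) = 832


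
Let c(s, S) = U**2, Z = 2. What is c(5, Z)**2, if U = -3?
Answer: 81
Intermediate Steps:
c(s, S) = 9 (c(s, S) = (-3)**2 = 9)
c(5, Z)**2 = 9**2 = 81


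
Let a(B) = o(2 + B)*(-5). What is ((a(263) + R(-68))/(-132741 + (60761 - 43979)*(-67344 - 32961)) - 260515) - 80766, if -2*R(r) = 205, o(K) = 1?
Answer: -1149059852784847/3366902502 ≈ -3.4128e+5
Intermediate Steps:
R(r) = -205/2 (R(r) = -½*205 = -205/2)
a(B) = -5 (a(B) = 1*(-5) = -5)
((a(263) + R(-68))/(-132741 + (60761 - 43979)*(-67344 - 32961)) - 260515) - 80766 = ((-5 - 205/2)/(-132741 + (60761 - 43979)*(-67344 - 32961)) - 260515) - 80766 = (-215/(2*(-132741 + 16782*(-100305))) - 260515) - 80766 = (-215/(2*(-132741 - 1683318510)) - 260515) - 80766 = (-215/2/(-1683451251) - 260515) - 80766 = (-215/2*(-1/1683451251) - 260515) - 80766 = (215/3366902502 - 260515) - 80766 = -877128605308315/3366902502 - 80766 = -1149059852784847/3366902502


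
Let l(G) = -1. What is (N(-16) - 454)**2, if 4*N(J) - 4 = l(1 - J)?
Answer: 3286969/16 ≈ 2.0544e+5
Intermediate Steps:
N(J) = 3/4 (N(J) = 1 + (1/4)*(-1) = 1 - 1/4 = 3/4)
(N(-16) - 454)**2 = (3/4 - 454)**2 = (-1813/4)**2 = 3286969/16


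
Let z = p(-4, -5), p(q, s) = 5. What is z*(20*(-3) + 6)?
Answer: -270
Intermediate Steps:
z = 5
z*(20*(-3) + 6) = 5*(20*(-3) + 6) = 5*(-60 + 6) = 5*(-54) = -270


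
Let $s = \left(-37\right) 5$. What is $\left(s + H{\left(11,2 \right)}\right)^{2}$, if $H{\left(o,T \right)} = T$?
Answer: $33489$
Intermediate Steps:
$s = -185$
$\left(s + H{\left(11,2 \right)}\right)^{2} = \left(-185 + 2\right)^{2} = \left(-183\right)^{2} = 33489$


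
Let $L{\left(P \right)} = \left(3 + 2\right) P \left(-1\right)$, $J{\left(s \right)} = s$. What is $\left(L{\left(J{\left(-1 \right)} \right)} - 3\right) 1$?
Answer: $2$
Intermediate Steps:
$L{\left(P \right)} = - 5 P$ ($L{\left(P \right)} = 5 \left(- P\right) = - 5 P$)
$\left(L{\left(J{\left(-1 \right)} \right)} - 3\right) 1 = \left(\left(-5\right) \left(-1\right) - 3\right) 1 = \left(5 - 3\right) 1 = 2 \cdot 1 = 2$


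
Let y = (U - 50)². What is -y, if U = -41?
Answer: -8281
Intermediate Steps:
y = 8281 (y = (-41 - 50)² = (-91)² = 8281)
-y = -1*8281 = -8281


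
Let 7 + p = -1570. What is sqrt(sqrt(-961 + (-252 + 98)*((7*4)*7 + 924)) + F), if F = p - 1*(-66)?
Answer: sqrt(-1511 + I*sqrt(173441)) ≈ 5.3076 + 39.232*I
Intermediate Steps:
p = -1577 (p = -7 - 1570 = -1577)
F = -1511 (F = -1577 - 1*(-66) = -1577 + 66 = -1511)
sqrt(sqrt(-961 + (-252 + 98)*((7*4)*7 + 924)) + F) = sqrt(sqrt(-961 + (-252 + 98)*((7*4)*7 + 924)) - 1511) = sqrt(sqrt(-961 - 154*(28*7 + 924)) - 1511) = sqrt(sqrt(-961 - 154*(196 + 924)) - 1511) = sqrt(sqrt(-961 - 154*1120) - 1511) = sqrt(sqrt(-961 - 172480) - 1511) = sqrt(sqrt(-173441) - 1511) = sqrt(I*sqrt(173441) - 1511) = sqrt(-1511 + I*sqrt(173441))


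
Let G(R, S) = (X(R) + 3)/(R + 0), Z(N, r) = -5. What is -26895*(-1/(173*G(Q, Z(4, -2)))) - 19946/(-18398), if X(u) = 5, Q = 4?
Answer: 250857763/3182854 ≈ 78.815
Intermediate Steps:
G(R, S) = 8/R (G(R, S) = (5 + 3)/(R + 0) = 8/R)
-26895*(-1/(173*G(Q, Z(4, -2)))) - 19946/(-18398) = -26895/((-1384/4)) - 19946/(-18398) = -26895/((-1384/4)) - 19946*(-1/18398) = -26895/((-173*2)) + 9973/9199 = -26895/(-346) + 9973/9199 = -26895*(-1/346) + 9973/9199 = 26895/346 + 9973/9199 = 250857763/3182854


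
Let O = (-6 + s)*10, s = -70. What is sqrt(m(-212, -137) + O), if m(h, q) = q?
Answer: I*sqrt(897) ≈ 29.95*I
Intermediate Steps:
O = -760 (O = (-6 - 70)*10 = -76*10 = -760)
sqrt(m(-212, -137) + O) = sqrt(-137 - 760) = sqrt(-897) = I*sqrt(897)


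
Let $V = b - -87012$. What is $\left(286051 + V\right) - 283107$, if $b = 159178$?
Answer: $249134$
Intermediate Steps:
$V = 246190$ ($V = 159178 - -87012 = 159178 + 87012 = 246190$)
$\left(286051 + V\right) - 283107 = \left(286051 + 246190\right) - 283107 = 532241 - 283107 = 249134$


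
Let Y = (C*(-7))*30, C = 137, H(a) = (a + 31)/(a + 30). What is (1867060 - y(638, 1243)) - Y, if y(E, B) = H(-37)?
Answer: 13270804/7 ≈ 1.8958e+6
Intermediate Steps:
H(a) = (31 + a)/(30 + a)
y(E, B) = 6/7 (y(E, B) = (31 - 37)/(30 - 37) = -6/(-7) = -⅐*(-6) = 6/7)
Y = -28770 (Y = (137*(-7))*30 = -959*30 = -28770)
(1867060 - y(638, 1243)) - Y = (1867060 - 1*6/7) - 1*(-28770) = (1867060 - 6/7) + 28770 = 13069414/7 + 28770 = 13270804/7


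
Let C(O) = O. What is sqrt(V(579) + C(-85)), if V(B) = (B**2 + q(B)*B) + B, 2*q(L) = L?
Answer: sqrt(2013422)/2 ≈ 709.48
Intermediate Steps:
q(L) = L/2
V(B) = B + 3*B**2/2 (V(B) = (B**2 + (B/2)*B) + B = (B**2 + B**2/2) + B = 3*B**2/2 + B = B + 3*B**2/2)
sqrt(V(579) + C(-85)) = sqrt((1/2)*579*(2 + 3*579) - 85) = sqrt((1/2)*579*(2 + 1737) - 85) = sqrt((1/2)*579*1739 - 85) = sqrt(1006881/2 - 85) = sqrt(1006711/2) = sqrt(2013422)/2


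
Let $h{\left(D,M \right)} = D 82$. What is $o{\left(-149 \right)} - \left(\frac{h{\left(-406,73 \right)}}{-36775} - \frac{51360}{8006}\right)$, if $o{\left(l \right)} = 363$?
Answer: $\frac{54248462099}{147210325} \approx 368.51$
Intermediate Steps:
$h{\left(D,M \right)} = 82 D$
$o{\left(-149 \right)} - \left(\frac{h{\left(-406,73 \right)}}{-36775} - \frac{51360}{8006}\right) = 363 - \left(\frac{82 \left(-406\right)}{-36775} - \frac{51360}{8006}\right) = 363 - \left(\left(-33292\right) \left(- \frac{1}{36775}\right) - \frac{25680}{4003}\right) = 363 - \left(\frac{33292}{36775} - \frac{25680}{4003}\right) = 363 - - \frac{811114124}{147210325} = 363 + \frac{811114124}{147210325} = \frac{54248462099}{147210325}$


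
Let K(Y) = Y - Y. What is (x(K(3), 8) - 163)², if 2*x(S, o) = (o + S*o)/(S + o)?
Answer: 105625/4 ≈ 26406.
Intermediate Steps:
K(Y) = 0
x(S, o) = (o + S*o)/(2*(S + o)) (x(S, o) = ((o + S*o)/(S + o))/2 = (o + S*o)/(2*(S + o)))
(x(K(3), 8) - 163)² = ((½)*8*(1 + 0)/(0 + 8) - 163)² = ((½)*8*1/8 - 163)² = ((½)*8*(⅛)*1 - 163)² = (½ - 163)² = (-325/2)² = 105625/4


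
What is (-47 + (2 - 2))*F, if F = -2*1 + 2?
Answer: 0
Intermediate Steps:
F = 0 (F = -2 + 2 = 0)
(-47 + (2 - 2))*F = (-47 + (2 - 2))*0 = (-47 + 0)*0 = -47*0 = 0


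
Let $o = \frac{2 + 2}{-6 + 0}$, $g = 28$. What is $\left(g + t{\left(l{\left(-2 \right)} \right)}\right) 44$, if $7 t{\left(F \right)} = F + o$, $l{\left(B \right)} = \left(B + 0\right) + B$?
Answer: $\frac{3608}{3} \approx 1202.7$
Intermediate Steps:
$o = - \frac{2}{3}$ ($o = \frac{4}{-6} = 4 \left(- \frac{1}{6}\right) = - \frac{2}{3} \approx -0.66667$)
$l{\left(B \right)} = 2 B$ ($l{\left(B \right)} = B + B = 2 B$)
$t{\left(F \right)} = - \frac{2}{21} + \frac{F}{7}$ ($t{\left(F \right)} = \frac{F - \frac{2}{3}}{7} = \frac{- \frac{2}{3} + F}{7} = - \frac{2}{21} + \frac{F}{7}$)
$\left(g + t{\left(l{\left(-2 \right)} \right)}\right) 44 = \left(28 + \left(- \frac{2}{21} + \frac{2 \left(-2\right)}{7}\right)\right) 44 = \left(28 + \left(- \frac{2}{21} + \frac{1}{7} \left(-4\right)\right)\right) 44 = \left(28 - \frac{2}{3}\right) 44 = \frac{82}{3} \cdot 44 = \frac{3608}{3}$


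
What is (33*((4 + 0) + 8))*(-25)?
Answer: -9900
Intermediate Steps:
(33*((4 + 0) + 8))*(-25) = (33*(4 + 8))*(-25) = (33*12)*(-25) = 396*(-25) = -9900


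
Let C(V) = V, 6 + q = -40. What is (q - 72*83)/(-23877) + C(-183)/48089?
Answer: 285222467/1148221053 ≈ 0.24840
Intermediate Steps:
q = -46 (q = -6 - 40 = -46)
(q - 72*83)/(-23877) + C(-183)/48089 = (-46 - 72*83)/(-23877) - 183/48089 = (-46 - 5976)*(-1/23877) - 183*1/48089 = -6022*(-1/23877) - 183/48089 = 6022/23877 - 183/48089 = 285222467/1148221053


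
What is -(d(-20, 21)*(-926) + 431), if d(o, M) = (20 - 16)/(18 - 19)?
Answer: -4135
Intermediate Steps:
d(o, M) = -4 (d(o, M) = 4/(-1) = 4*(-1) = -4)
-(d(-20, 21)*(-926) + 431) = -(-4*(-926) + 431) = -(3704 + 431) = -1*4135 = -4135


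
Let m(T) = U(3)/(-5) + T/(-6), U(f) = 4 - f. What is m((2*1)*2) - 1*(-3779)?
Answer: 56672/15 ≈ 3778.1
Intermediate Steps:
m(T) = -1/5 - T/6 (m(T) = (4 - 1*3)/(-5) + T/(-6) = (4 - 3)*(-1/5) + T*(-1/6) = 1*(-1/5) - T/6 = -1/5 - T/6)
m((2*1)*2) - 1*(-3779) = (-1/5 - 2*1*2/6) - 1*(-3779) = (-1/5 - 2/3) + 3779 = -13/15 + 3779 = 56672/15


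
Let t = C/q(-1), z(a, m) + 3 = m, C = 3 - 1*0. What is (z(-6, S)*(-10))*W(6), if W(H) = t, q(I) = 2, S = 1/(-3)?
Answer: 50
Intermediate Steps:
S = -⅓ ≈ -0.33333
C = 3 (C = 3 + 0 = 3)
z(a, m) = -3 + m
t = 3/2 ≈ 1.5000
W(H) = 3/2
(z(-6, S)*(-10))*W(6) = ((-3 - ⅓)*(-10))*(3/2) = -10/3*(-10)*(3/2) = (100/3)*(3/2) = 50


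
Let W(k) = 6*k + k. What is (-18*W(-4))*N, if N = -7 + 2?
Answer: -2520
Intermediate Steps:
W(k) = 7*k
N = -5
(-18*W(-4))*N = -126*(-4)*(-5) = -18*(-28)*(-5) = 504*(-5) = -2520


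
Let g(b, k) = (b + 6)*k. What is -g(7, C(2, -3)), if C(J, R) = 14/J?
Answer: -91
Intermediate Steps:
g(b, k) = k*(6 + b) (g(b, k) = (6 + b)*k = k*(6 + b))
-g(7, C(2, -3)) = -14/2*(6 + 7) = -14*(½)*13 = -7*13 = -1*91 = -91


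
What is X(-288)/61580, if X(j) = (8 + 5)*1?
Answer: 13/61580 ≈ 0.00021111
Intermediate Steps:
X(j) = 13 (X(j) = 13*1 = 13)
X(-288)/61580 = 13/61580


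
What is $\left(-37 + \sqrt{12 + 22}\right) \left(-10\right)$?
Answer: $370 - 10 \sqrt{34} \approx 311.69$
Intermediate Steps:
$\left(-37 + \sqrt{12 + 22}\right) \left(-10\right) = \left(-37 + \sqrt{34}\right) \left(-10\right) = 370 - 10 \sqrt{34}$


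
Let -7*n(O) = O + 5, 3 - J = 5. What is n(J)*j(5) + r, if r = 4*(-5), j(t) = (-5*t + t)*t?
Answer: 160/7 ≈ 22.857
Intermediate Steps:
J = -2 (J = 3 - 1*5 = 3 - 5 = -2)
j(t) = -4*t**2 (j(t) = (-4*t)*t = -4*t**2)
r = -20
n(O) = -5/7 - O/7 (n(O) = -(O + 5)/7 = -(5 + O)/7 = -5/7 - O/7)
n(J)*j(5) + r = (-5/7 - 1/7*(-2))*(-4*5**2) - 20 = (-5/7 + 2/7)*(-4*25) - 20 = -3/7*(-100) - 20 = 300/7 - 20 = 160/7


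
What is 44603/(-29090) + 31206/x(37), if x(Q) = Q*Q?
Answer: 846721033/39824210 ≈ 21.261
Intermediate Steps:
x(Q) = Q²
44603/(-29090) + 31206/x(37) = 44603/(-29090) + 31206/(37²) = 44603*(-1/29090) + 31206/1369 = -44603/29090 + 31206*(1/1369) = -44603/29090 + 31206/1369 = 846721033/39824210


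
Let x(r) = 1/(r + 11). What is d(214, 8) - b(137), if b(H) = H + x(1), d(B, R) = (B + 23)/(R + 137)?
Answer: -235681/1740 ≈ -135.45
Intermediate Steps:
x(r) = 1/(11 + r)
d(B, R) = (23 + B)/(137 + R)
b(H) = 1/12 + H (b(H) = H + 1/(11 + 1) = H + 1/12 = 1/12 + H)
d(214, 8) - b(137) = (23 + 214)/(137 + 8) - (1/12 + 137) = 237/145 - 1*1645/12 = (1/145)*237 - 1645/12 = 237/145 - 1645/12 = -235681/1740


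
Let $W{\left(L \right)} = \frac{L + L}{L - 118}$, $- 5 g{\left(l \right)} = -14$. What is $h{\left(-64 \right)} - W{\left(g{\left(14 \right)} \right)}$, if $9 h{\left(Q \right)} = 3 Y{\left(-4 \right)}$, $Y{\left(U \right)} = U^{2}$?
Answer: $\frac{775}{144} \approx 5.3819$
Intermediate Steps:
$g{\left(l \right)} = \frac{14}{5}$ ($g{\left(l \right)} = \left(- \frac{1}{5}\right) \left(-14\right) = \frac{14}{5}$)
$W{\left(L \right)} = \frac{2 L}{-118 + L}$
$h{\left(Q \right)} = \frac{16}{3}$ ($h{\left(Q \right)} = \frac{3 \left(-4\right)^{2}}{9} = \frac{3 \cdot 16}{9} = \frac{1}{9} \cdot 48 = \frac{16}{3}$)
$h{\left(-64 \right)} - W{\left(g{\left(14 \right)} \right)} = \frac{16}{3} - 2 \cdot \frac{14}{5} \frac{1}{-118 + \frac{14}{5}} = \frac{16}{3} - 2 \cdot \frac{14}{5} \frac{1}{- \frac{576}{5}} = \frac{16}{3} - 2 \cdot \frac{14}{5} \left(- \frac{5}{576}\right) = \frac{16}{3} - - \frac{7}{144} = \frac{16}{3} + \frac{7}{144} = \frac{775}{144}$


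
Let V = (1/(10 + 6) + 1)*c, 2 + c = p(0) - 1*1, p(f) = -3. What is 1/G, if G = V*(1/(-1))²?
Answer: -8/51 ≈ -0.15686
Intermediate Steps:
c = -6 (c = -2 + (-3 - 1*1) = -2 + (-3 - 1) = -2 - 4 = -6)
V = -51/8 (V = (1/(10 + 6) + 1)*(-6) = (1/16 + 1)*(-6) = (17/16)*(-6) = -51/8 ≈ -6.3750)
G = -51/8 (G = -51*1²/8 = -51/8*(-1)² = -51/8*1 = -51/8 ≈ -6.3750)
1/G = 1/(-51/8) = -8/51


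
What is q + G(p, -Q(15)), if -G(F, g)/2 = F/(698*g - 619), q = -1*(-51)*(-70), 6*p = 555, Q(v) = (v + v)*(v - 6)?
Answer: -675011845/189079 ≈ -3570.0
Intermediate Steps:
Q(v) = 2*v*(-6 + v) (Q(v) = (2*v)*(-6 + v) = 2*v*(-6 + v))
p = 185/2 (p = (1/6)*555 = 185/2 ≈ 92.500)
q = -3570 (q = 51*(-70) = -3570)
G(F, g) = -2*F/(-619 + 698*g) (G(F, g) = -2*F/(698*g - 619) = -2*F/(-619 + 698*g))
q + G(p, -Q(15)) = -3570 - 2*185/2/(-619 + 698*(-2*15*(-6 + 15))) = -3570 - 2*185/2/(-619 + 698*(-2*15*9)) = -3570 - 2*185/2/(-619 + 698*(-1*270)) = -3570 - 2*185/2/(-619 + 698*(-270)) = -3570 - 2*185/2/(-619 - 188460) = -3570 - 2*185/2/(-189079) = -3570 - 2*185/2*(-1/189079) = -3570 + 185/189079 = -675011845/189079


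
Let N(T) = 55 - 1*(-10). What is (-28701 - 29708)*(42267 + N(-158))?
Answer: -2472569788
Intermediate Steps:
N(T) = 65 (N(T) = 55 + 10 = 65)
(-28701 - 29708)*(42267 + N(-158)) = (-28701 - 29708)*(42267 + 65) = -58409*42332 = -2472569788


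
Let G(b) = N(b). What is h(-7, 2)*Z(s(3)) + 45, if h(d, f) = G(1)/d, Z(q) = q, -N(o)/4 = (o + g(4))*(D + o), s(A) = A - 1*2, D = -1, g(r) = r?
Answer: 45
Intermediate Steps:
s(A) = -2 + A (s(A) = A - 2 = -2 + A)
N(o) = -4*(-1 + o)*(4 + o) (N(o) = -4*(o + 4)*(-1 + o) = -4*(4 + o)*(-1 + o) = -4*(-1 + o)*(4 + o))
G(b) = 16 - 12*b - 4*b²
h(d, f) = 0 (h(d, f) = (16 - 12*1 - 4*1²)/d = (16 - 12 - 4*1)/d = (16 - 12 - 4)/d = 0/d = 0)
h(-7, 2)*Z(s(3)) + 45 = 0*(-2 + 3) + 45 = 0*1 + 45 = 0 + 45 = 45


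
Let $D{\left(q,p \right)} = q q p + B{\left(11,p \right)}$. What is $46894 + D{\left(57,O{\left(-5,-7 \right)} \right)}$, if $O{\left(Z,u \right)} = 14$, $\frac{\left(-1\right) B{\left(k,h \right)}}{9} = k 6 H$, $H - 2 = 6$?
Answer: $87628$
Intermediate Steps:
$H = 8$ ($H = 2 + 6 = 8$)
$B{\left(k,h \right)} = - 432 k$ ($B{\left(k,h \right)} = - 9 k 6 \cdot 8 = - 9 \cdot 6 k 8 = - 9 \cdot 48 k = - 432 k$)
$D{\left(q,p \right)} = -4752 + p q^{2}$ ($D{\left(q,p \right)} = q q p - 4752 = q^{2} p - 4752 = p q^{2} - 4752 = -4752 + p q^{2}$)
$46894 + D{\left(57,O{\left(-5,-7 \right)} \right)} = 46894 - \left(4752 - 14 \cdot 57^{2}\right) = 46894 + \left(-4752 + 14 \cdot 3249\right) = 46894 + \left(-4752 + 45486\right) = 46894 + 40734 = 87628$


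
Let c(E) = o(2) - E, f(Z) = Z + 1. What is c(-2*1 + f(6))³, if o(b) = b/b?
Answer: -64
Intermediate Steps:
o(b) = 1
f(Z) = 1 + Z
c(E) = 1 - E
c(-2*1 + f(6))³ = (1 - (-2*1 + (1 + 6)))³ = (1 - (-2 + 7))³ = (1 - 1*5)³ = (1 - 5)³ = (-4)³ = -64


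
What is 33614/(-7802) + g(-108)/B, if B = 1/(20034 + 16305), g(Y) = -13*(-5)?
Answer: 9214281728/3901 ≈ 2.3620e+6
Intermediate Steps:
g(Y) = 65
B = 1/36339 ≈ 2.7519e-5
33614/(-7802) + g(-108)/B = 33614/(-7802) + 65/(1/36339) = 33614*(-1/7802) + 65*36339 = -16807/3901 + 2362035 = 9214281728/3901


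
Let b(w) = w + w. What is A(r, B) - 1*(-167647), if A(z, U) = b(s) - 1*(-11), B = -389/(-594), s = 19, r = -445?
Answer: 167696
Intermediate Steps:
B = 389/594 (B = -389*(-1/594) = 389/594 ≈ 0.65488)
b(w) = 2*w
A(z, U) = 49 (A(z, U) = 2*19 - 1*(-11) = 38 + 11 = 49)
A(r, B) - 1*(-167647) = 49 - 1*(-167647) = 49 + 167647 = 167696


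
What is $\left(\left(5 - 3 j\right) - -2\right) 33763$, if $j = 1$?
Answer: $135052$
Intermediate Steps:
$\left(\left(5 - 3 j\right) - -2\right) 33763 = \left(\left(5 - 3\right) - -2\right) 33763 = \left(\left(5 - 3\right) + 2\right) 33763 = \left(2 + 2\right) 33763 = 4 \cdot 33763 = 135052$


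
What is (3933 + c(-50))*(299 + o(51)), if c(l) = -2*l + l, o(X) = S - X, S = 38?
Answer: 1139138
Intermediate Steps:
o(X) = 38 - X
c(l) = -l
(3933 + c(-50))*(299 + o(51)) = (3933 - 1*(-50))*(299 + (38 - 1*51)) = (3933 + 50)*(299 + (38 - 51)) = 3983*(299 - 13) = 3983*286 = 1139138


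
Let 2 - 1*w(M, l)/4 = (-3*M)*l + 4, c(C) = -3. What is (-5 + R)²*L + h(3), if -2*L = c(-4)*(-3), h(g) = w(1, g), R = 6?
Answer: 47/2 ≈ 23.500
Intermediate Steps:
w(M, l) = -8 + 12*M*l (w(M, l) = 8 - 4*((-3*M)*l + 4) = 8 - 4*(-3*M*l + 4) = 8 - 4*(4 - 3*M*l) = 8 + (-16 + 12*M*l) = -8 + 12*M*l)
h(g) = -8 + 12*g (h(g) = -8 + 12*1*g = -8 + 12*g)
L = -9/2 (L = -(-3)*(-3)/2 = -½*9 = -9/2 ≈ -4.5000)
(-5 + R)²*L + h(3) = (-5 + 6)²*(-9/2) + (-8 + 12*3) = 1²*(-9/2) + (-8 + 36) = 1*(-9/2) + 28 = -9/2 + 28 = 47/2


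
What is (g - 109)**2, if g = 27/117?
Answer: 1999396/169 ≈ 11831.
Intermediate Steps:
g = 3/13 (g = 27*(1/117) = 3/13 ≈ 0.23077)
(g - 109)**2 = (3/13 - 109)**2 = (-1414/13)**2 = 1999396/169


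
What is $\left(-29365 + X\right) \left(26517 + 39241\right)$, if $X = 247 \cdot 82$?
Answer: $-599121138$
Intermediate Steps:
$X = 20254$
$\left(-29365 + X\right) \left(26517 + 39241\right) = \left(-29365 + 20254\right) \left(26517 + 39241\right) = \left(-9111\right) 65758 = -599121138$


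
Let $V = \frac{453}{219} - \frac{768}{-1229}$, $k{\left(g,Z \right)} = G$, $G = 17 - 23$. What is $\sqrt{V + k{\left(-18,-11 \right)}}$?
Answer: $\frac{i \sqrt{26615355503}}{89717} \approx 1.8184 i$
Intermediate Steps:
$G = -6$ ($G = 17 - 23 = -6$)
$k{\left(g,Z \right)} = -6$
$V = \frac{241643}{89717}$ ($V = 453 \cdot \frac{1}{219} - - \frac{768}{1229} = \frac{151}{73} + \frac{768}{1229} = \frac{241643}{89717} \approx 2.6934$)
$\sqrt{V + k{\left(-18,-11 \right)}} = \sqrt{\frac{241643}{89717} - 6} = \sqrt{- \frac{296659}{89717}} = \frac{i \sqrt{26615355503}}{89717}$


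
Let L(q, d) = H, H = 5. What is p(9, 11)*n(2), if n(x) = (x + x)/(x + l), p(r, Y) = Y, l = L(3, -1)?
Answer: 44/7 ≈ 6.2857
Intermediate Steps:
L(q, d) = 5
l = 5
n(x) = 2*x/(5 + x) (n(x) = (x + x)/(x + 5) = (2*x)/(5 + x) = 2*x/(5 + x))
p(9, 11)*n(2) = 11*(2*2/(5 + 2)) = 11*(2*2/7) = 11*(2*2*(⅐)) = 11*(4/7) = 44/7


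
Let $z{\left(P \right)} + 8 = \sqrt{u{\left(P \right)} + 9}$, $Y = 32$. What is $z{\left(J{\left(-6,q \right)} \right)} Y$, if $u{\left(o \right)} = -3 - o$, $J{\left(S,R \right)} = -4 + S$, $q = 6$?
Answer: $-128$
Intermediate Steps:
$z{\left(P \right)} = -8 + \sqrt{6 - P}$ ($z{\left(P \right)} = -8 + \sqrt{\left(-3 - P\right) + 9} = -8 + \sqrt{6 - P}$)
$z{\left(J{\left(-6,q \right)} \right)} Y = \left(-8 + \sqrt{6 - \left(-4 - 6\right)}\right) 32 = \left(-8 + \sqrt{6 - -10}\right) 32 = \left(-8 + \sqrt{6 + 10}\right) 32 = \left(-8 + \sqrt{16}\right) 32 = \left(-8 + 4\right) 32 = \left(-4\right) 32 = -128$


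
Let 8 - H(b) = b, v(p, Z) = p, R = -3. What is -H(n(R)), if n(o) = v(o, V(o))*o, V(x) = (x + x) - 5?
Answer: 1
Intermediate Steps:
V(x) = -5 + 2*x (V(x) = 2*x - 5 = -5 + 2*x)
n(o) = o² (n(o) = o*o = o²)
H(b) = 8 - b
-H(n(R)) = -(8 - 1*(-3)²) = -(8 - 1*9) = -(8 - 9) = -1*(-1) = 1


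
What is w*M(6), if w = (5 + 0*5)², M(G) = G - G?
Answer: 0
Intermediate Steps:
M(G) = 0
w = 25 (w = (5 + 0)² = 5² = 25)
w*M(6) = 25*0 = 0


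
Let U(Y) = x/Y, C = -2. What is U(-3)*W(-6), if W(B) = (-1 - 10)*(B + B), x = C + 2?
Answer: 0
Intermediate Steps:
x = 0 (x = -2 + 2 = 0)
W(B) = -22*B
U(Y) = 0 (U(Y) = 0/Y = 0)
U(-3)*W(-6) = 0*(-22*(-6)) = 0*132 = 0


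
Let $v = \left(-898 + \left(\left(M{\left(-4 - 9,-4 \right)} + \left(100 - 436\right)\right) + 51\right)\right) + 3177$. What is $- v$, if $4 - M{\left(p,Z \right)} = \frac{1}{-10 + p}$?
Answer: $- \frac{45955}{23} \approx -1998.0$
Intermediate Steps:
$M{\left(p,Z \right)} = 4 - \frac{1}{-10 + p}$
$v = \frac{45955}{23}$ ($v = \left(-898 + \left(\left(\frac{-41 + 4 \left(-4 - 9\right)}{-10 - 13} + \left(100 - 436\right)\right) + 51\right)\right) + 3177 = \left(-898 + \left(\left(\frac{-41 + 4 \left(-4 - 9\right)}{-10 - 13} - 336\right) + 51\right)\right) + 3177 = \left(-898 + \left(\left(\frac{-41 + 4 \left(-13\right)}{-10 - 13} - 336\right) + 51\right)\right) + 3177 = \left(-898 + \left(\left(\frac{-41 - 52}{-23} - 336\right) + 51\right)\right) + 3177 = \left(-898 + \left(\left(\left(- \frac{1}{23}\right) \left(-93\right) - 336\right) + 51\right)\right) + 3177 = \left(-898 + \left(\left(\frac{93}{23} - 336\right) + 51\right)\right) + 3177 = \left(-898 + \left(- \frac{7635}{23} + 51\right)\right) + 3177 = \left(-898 - \frac{6462}{23}\right) + 3177 = - \frac{27116}{23} + 3177 = \frac{45955}{23} \approx 1998.0$)
$- v = \left(-1\right) \frac{45955}{23} = - \frac{45955}{23}$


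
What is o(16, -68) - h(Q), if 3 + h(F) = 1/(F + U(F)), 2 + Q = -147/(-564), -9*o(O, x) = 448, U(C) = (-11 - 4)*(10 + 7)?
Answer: -752545/16089 ≈ -46.774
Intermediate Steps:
U(C) = -255 (U(C) = -15*17 = -255)
o(O, x) = -448/9 (o(O, x) = -⅑*448 = -448/9)
Q = -327/188 (Q = -2 - 147/(-564) = -2 - 147*(-1/564) = -2 + 49/188 = -327/188 ≈ -1.7394)
h(F) = -3 + 1/(-255 + F) (h(F) = -3 + 1/(F - 255) = -3 + 1/(-255 + F))
o(16, -68) - h(Q) = -448/9 - (766 - 3*(-327/188))/(-255 - 327/188) = -448/9 - (766 + 981/188)/(-48267/188) = -448/9 - (-188)*144989/(48267*188) = -448/9 - 1*(-144989/48267) = -448/9 + 144989/48267 = -752545/16089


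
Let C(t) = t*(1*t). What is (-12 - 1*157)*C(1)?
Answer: -169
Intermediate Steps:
C(t) = t² (C(t) = t*t = t²)
(-12 - 1*157)*C(1) = (-12 - 1*157)*1² = (-12 - 157)*1 = -169*1 = -169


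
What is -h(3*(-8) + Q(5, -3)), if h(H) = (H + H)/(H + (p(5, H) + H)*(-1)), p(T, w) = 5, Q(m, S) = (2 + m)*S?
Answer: -18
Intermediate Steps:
Q(m, S) = S*(2 + m)
h(H) = -2*H/5 (h(H) = (H + H)/(H + (5 + H)*(-1)) = (2*H)/(H + (-5 - H)) = (2*H)/(-5) = (2*H)*(-⅕) = -2*H/5)
-h(3*(-8) + Q(5, -3)) = -(-2)*(3*(-8) - 3*(2 + 5))/5 = -(-2)*(-24 - 3*7)/5 = -(-2)*(-24 - 21)/5 = -(-2)*(-45)/5 = -1*18 = -18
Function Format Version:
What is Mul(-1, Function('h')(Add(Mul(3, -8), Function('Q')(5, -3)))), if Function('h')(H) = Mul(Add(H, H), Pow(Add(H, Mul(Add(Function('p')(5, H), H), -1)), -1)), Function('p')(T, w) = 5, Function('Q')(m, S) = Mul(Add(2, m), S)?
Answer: -18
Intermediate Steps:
Function('Q')(m, S) = Mul(S, Add(2, m))
Function('h')(H) = Mul(Rational(-2, 5), H) (Function('h')(H) = Mul(Add(H, H), Pow(Add(H, Mul(Add(5, H), -1)), -1)) = Mul(Mul(2, H), Pow(Add(H, Add(-5, Mul(-1, H))), -1)) = Mul(Mul(2, H), Pow(-5, -1)) = Mul(Mul(2, H), Rational(-1, 5)) = Mul(Rational(-2, 5), H))
Mul(-1, Function('h')(Add(Mul(3, -8), Function('Q')(5, -3)))) = Mul(-1, Mul(Rational(-2, 5), Add(Mul(3, -8), Mul(-3, Add(2, 5))))) = Mul(-1, Mul(Rational(-2, 5), Add(-24, Mul(-3, 7)))) = Mul(-1, Mul(Rational(-2, 5), Add(-24, -21))) = Mul(-1, Mul(Rational(-2, 5), -45)) = Mul(-1, 18) = -18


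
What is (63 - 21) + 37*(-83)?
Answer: -3029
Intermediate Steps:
(63 - 21) + 37*(-83) = 42 - 3071 = -3029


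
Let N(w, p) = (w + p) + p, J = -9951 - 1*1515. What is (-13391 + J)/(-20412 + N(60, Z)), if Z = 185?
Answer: 24857/19982 ≈ 1.2440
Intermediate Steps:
J = -11466 (J = -9951 - 1515 = -11466)
N(w, p) = w + 2*p (N(w, p) = (p + w) + p = w + 2*p)
(-13391 + J)/(-20412 + N(60, Z)) = (-13391 - 11466)/(-20412 + (60 + 2*185)) = -24857/(-20412 + (60 + 370)) = -24857/(-20412 + 430) = -24857/(-19982) = -24857*(-1/19982) = 24857/19982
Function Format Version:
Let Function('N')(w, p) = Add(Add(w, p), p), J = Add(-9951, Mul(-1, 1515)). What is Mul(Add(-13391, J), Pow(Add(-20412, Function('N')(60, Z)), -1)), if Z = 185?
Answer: Rational(24857, 19982) ≈ 1.2440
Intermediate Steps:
J = -11466 (J = Add(-9951, -1515) = -11466)
Function('N')(w, p) = Add(w, Mul(2, p)) (Function('N')(w, p) = Add(Add(p, w), p) = Add(w, Mul(2, p)))
Mul(Add(-13391, J), Pow(Add(-20412, Function('N')(60, Z)), -1)) = Mul(Add(-13391, -11466), Pow(Add(-20412, Add(60, Mul(2, 185))), -1)) = Mul(-24857, Pow(Add(-20412, Add(60, 370)), -1)) = Mul(-24857, Pow(Add(-20412, 430), -1)) = Mul(-24857, Pow(-19982, -1)) = Mul(-24857, Rational(-1, 19982)) = Rational(24857, 19982)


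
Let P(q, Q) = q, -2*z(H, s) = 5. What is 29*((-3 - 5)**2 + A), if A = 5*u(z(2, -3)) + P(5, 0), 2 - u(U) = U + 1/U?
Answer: 5423/2 ≈ 2711.5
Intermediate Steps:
z(H, s) = -5/2 (z(H, s) = -1/2*5 = -5/2)
u(U) = 2 - U - 1/U (u(U) = 2 - (U + 1/U) = 2 + (-U - 1/U) = 2 - U - 1/U)
A = 59/2 (A = 5*(2 - 1*(-5/2) - 1/(-5/2)) + 5 = 5*(2 + 5/2 - 1*(-2/5)) + 5 = 5*(2 + 5/2 + 2/5) + 5 = 5*(49/10) + 5 = 49/2 + 5 = 59/2 ≈ 29.500)
29*((-3 - 5)**2 + A) = 29*((-3 - 5)**2 + 59/2) = 29*((-8)**2 + 59/2) = 29*(64 + 59/2) = 29*(187/2) = 5423/2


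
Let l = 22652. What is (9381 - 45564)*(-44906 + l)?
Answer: 805216482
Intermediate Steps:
(9381 - 45564)*(-44906 + l) = (9381 - 45564)*(-44906 + 22652) = -36183*(-22254) = 805216482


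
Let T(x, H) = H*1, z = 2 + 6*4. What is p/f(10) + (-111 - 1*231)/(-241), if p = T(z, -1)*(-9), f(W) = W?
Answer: 5589/2410 ≈ 2.3191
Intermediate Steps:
z = 26 (z = 2 + 24 = 26)
T(x, H) = H
p = 9 (p = -1*(-9) = 9)
p/f(10) + (-111 - 1*231)/(-241) = 9/10 + (-111 - 1*231)/(-241) = 9*(⅒) + (-111 - 231)*(-1/241) = 9/10 - 342*(-1/241) = 9/10 + 342/241 = 5589/2410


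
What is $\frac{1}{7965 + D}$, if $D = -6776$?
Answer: $\frac{1}{1189} \approx 0.00084104$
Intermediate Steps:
$\frac{1}{7965 + D} = \frac{1}{7965 - 6776} = \frac{1}{1189}$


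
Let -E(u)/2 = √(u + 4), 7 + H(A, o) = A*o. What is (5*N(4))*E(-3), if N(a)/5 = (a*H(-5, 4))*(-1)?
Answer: -5400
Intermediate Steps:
H(A, o) = -7 + A*o
N(a) = 135*a (N(a) = 5*((a*(-7 - 5*4))*(-1)) = 5*((a*(-7 - 20))*(-1)) = 5*((a*(-27))*(-1)) = 5*(-27*a*(-1)) = 5*(27*a) = 135*a)
E(u) = -2*√(4 + u) (E(u) = -2*√(u + 4) = -2*√(4 + u))
(5*N(4))*E(-3) = (5*(135*4))*(-2*√(4 - 3)) = (5*540)*(-2*√1) = 2700*(-2*1) = 2700*(-2) = -5400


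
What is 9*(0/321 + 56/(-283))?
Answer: -504/283 ≈ -1.7809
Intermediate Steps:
9*(0/321 + 56/(-283)) = 9*(0*(1/321) + 56*(-1/283)) = 9*(0 - 56/283) = 9*(-56/283) = -504/283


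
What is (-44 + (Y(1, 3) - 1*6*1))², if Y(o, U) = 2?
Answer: 2304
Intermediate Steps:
(-44 + (Y(1, 3) - 1*6*1))² = (-44 + (2 - 1*6*1))² = (-44 + (2 - 6*1))² = (-44 + (2 - 6))² = (-44 - 4)² = (-48)² = 2304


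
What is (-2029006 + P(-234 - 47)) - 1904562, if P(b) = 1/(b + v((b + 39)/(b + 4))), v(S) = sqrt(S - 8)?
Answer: -86043539149965/21874171 - I*sqrt(546798)/21874171 ≈ -3.9336e+6 - 3.3805e-5*I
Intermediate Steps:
v(S) = sqrt(-8 + S)
P(b) = 1/(b + sqrt(-8 + (39 + b)/(4 + b))) (P(b) = 1/(b + sqrt(-8 + (b + 39)/(b + 4))) = 1/(b + sqrt(-8 + (39 + b)/(4 + b))))
(-2029006 + P(-234 - 47)) - 1904562 = (-2029006 + 1/((-234 - 47) + sqrt(7)*sqrt((1 - (-234 - 47))/(4 + (-234 - 47))))) - 1904562 = (-2029006 + 1/(-281 + sqrt(7)*sqrt((1 - 1*(-281))/(4 - 281)))) - 1904562 = (-2029006 + 1/(-281 + sqrt(7)*sqrt((1 + 281)/(-277)))) - 1904562 = (-2029006 + 1/(-281 + sqrt(7)*sqrt(-1/277*282))) - 1904562 = (-2029006 + 1/(-281 + sqrt(7)*sqrt(-282/277))) - 1904562 = (-2029006 + 1/(-281 + sqrt(7)*(I*sqrt(78114)/277))) - 1904562 = (-2029006 + 1/(-281 + I*sqrt(546798)/277)) - 1904562 = -3933568 + 1/(-281 + I*sqrt(546798)/277)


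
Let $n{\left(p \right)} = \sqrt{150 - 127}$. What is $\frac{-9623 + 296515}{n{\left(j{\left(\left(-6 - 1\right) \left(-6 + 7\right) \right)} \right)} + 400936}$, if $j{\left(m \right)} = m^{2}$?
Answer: $\frac{5001101344}{6989116351} - \frac{286892 \sqrt{23}}{160749676073} \approx 0.71555$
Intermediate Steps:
$n{\left(p \right)} = \sqrt{23}$
$\frac{-9623 + 296515}{n{\left(j{\left(\left(-6 - 1\right) \left(-6 + 7\right) \right)} \right)} + 400936} = \frac{-9623 + 296515}{\sqrt{23} + 400936} = \frac{286892}{400936 + \sqrt{23}}$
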